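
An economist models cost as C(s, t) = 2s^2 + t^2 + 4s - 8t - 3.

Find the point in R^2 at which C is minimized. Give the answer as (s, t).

(-1, 4)

C(s,t) separates as P(s) + Q(t) − 3, so its minimum is min P + min Q − 3.
P'(s) = 4s + 4 vanishes at s ∈ {-1}; Q'(t) = 2(t - 4) vanishes at t ∈ {4}.
Local minima of P (where P''>0): P(-1)=-2. Local minima of Q: Q(4)=-16.
So the global minimum of C is P(-1) + Q(4) − 3 = -2 − 16 − 3 = -21, attained at (-1, 4).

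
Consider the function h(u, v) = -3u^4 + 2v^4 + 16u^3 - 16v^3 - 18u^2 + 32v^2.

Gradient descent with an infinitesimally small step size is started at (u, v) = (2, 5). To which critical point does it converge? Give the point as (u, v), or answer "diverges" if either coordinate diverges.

h is separable, so gradient descent decouples: u follows -∂h/∂u, v follows -∂h/∂v.
∂h/∂u = -12u(u - 3)(u - 1); at u=2 this is 24, so u decreases.
∂h/∂v = 8v(v - 4)(v - 2); at v=5 this is 120, so v decreases.
u converges to its nearest critical value 1 (a local min of the u-part); v converges to 4. The iterate converges to (1, 4).

(1, 4)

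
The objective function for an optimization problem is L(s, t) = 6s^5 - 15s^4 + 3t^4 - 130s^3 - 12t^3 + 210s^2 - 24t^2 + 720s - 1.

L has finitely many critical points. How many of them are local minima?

4

L separates as a function of s plus a function of t, so ∇L=0 decouples.
∂L/∂s = 30(s - 4)(s - 2)(s + 1)(s + 3) = 0 at s ∈ {-3, -1, 2, 4}; ∂L/∂t = 12t(t - 4)(t + 1) = 0 at t ∈ {-1, 0, 4}.
The Hessian is diagonal: diag(L_ss, L_tt). Second derivatives: L_ss(-3)=-2100, L_ss(-1)=900, L_ss(2)=-900, L_ss(4)=2100; L_tt(-1)=60, L_tt(0)=-48, L_tt(4)=240.
Local minima occur where both diagonal entries positive: (-1, -1), (-1, 4), (4, -1), (4, 4). Count: 4.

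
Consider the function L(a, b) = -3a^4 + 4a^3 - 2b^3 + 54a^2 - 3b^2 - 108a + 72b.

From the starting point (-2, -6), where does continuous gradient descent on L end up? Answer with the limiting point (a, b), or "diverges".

L is separable, so gradient descent decouples: a follows -∂L/∂a, b follows -∂L/∂b.
∂L/∂a = -12(a - 3)(a - 1)(a + 3); at a=-2 this is -180, so a increases.
∂L/∂b = -6(b - 3)(b + 4); at b=-6 this is -108, so b increases.
a converges to its nearest critical value 1 (a local min of the a-part); b converges to -4. The iterate converges to (1, -4).

(1, -4)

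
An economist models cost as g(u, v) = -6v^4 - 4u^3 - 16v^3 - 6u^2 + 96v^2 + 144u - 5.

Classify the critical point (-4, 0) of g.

local minimum

The mixed partial ∂²g/∂u∂v is 0, so the Hessian at any point is diag(g_uu, g_vv) = diag(-12(2u + 1), 24(-3v^2 - 4v + 8)).
At (-4, 0): H = diag(84, 192).
Both eigenvalues are positive, so H is positive definite: a local minimum.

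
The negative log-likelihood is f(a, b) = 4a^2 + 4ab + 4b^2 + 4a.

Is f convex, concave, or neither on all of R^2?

convex

f is quadratic, so its Hessian is the constant matrix H = [[8, 4], [4, 8]].
det(H) = 48, tr(H) = 16.
det(H) > 0 and tr(H) > 0, so H is positive definite everywhere: convex.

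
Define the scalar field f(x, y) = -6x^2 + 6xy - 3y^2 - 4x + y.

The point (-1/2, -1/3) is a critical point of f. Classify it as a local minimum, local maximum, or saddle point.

The Hessian of f is constant: H = [[-12, 6], [6, -6]].
det(H) = (-12)·(-6) − 6² = 36.
det(H) > 0 and tr(H) = -18 < 0, so H is negative definite and the point is a local maximum.

local maximum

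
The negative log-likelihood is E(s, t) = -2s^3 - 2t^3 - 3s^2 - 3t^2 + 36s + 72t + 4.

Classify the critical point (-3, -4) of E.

local minimum

The mixed partial ∂²E/∂s∂t is 0, so the Hessian at any point is diag(E_ss, E_tt) = diag(-6(2s + 1), -6(2t + 1)).
At (-3, -4): H = diag(30, 42).
Both eigenvalues are positive, so H is positive definite: a local minimum.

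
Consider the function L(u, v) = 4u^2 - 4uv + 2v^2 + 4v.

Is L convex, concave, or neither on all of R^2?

convex

L is quadratic, so its Hessian is the constant matrix H = [[8, -4], [-4, 4]].
det(H) = 16, tr(H) = 12.
det(H) > 0 and tr(H) > 0, so H is positive definite everywhere: convex.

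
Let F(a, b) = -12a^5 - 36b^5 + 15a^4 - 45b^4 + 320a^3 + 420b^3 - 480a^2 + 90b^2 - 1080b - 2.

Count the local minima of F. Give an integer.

4

F separates as a function of a plus a function of b, so ∇F=0 decouples.
∂F/∂a = -60a(a - 4)(a - 1)(a + 4) = 0 at a ∈ {-4, 0, 1, 4}; ∂F/∂b = -180(b - 2)(b - 1)(b + 1)(b + 3) = 0 at b ∈ {-3, -1, 1, 2}.
The Hessian is diagonal: diag(F_aa, F_bb). Second derivatives: F_aa(-4)=9600, F_aa(0)=-960, F_aa(1)=900, F_aa(4)=-5760; F_bb(-3)=7200, F_bb(-1)=-2160, F_bb(1)=1440, F_bb(2)=-2700.
Local minima occur where both diagonal entries positive: (-4, -3), (-4, 1), (1, -3), (1, 1). Count: 4.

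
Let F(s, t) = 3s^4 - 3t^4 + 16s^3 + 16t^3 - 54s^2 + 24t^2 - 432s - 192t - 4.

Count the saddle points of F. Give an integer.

F separates as a function of s plus a function of t, so ∇F=0 decouples.
∂F/∂s = 12(s - 3)(s + 3)(s + 4) = 0 at s ∈ {-4, -3, 3}; ∂F/∂t = -12(t - 4)(t - 2)(t + 2) = 0 at t ∈ {-2, 2, 4}.
The Hessian is diagonal: diag(F_ss, F_tt). Second derivatives: F_ss(-4)=84, F_ss(-3)=-72, F_ss(3)=504; F_tt(-2)=-288, F_tt(2)=96, F_tt(4)=-144.
Saddle points occur where the two diagonal entries have opposite signs: (-4, -2), (-4, 4), (-3, 2), (3, -2), (3, 4). Count: 5.

5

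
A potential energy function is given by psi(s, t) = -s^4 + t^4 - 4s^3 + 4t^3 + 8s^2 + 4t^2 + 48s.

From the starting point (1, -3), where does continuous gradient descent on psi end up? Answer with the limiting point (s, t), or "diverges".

psi is separable, so gradient descent decouples: s follows -∂psi/∂s, t follows -∂psi/∂t.
∂psi/∂s = -4(s - 2)(s + 2)(s + 3); at s=1 this is 48, so s decreases.
∂psi/∂t = 4t(t + 1)(t + 2); at t=-3 this is -24, so t increases.
s converges to its nearest critical value -2 (a local min of the s-part); t converges to -2. The iterate converges to (-2, -2).

(-2, -2)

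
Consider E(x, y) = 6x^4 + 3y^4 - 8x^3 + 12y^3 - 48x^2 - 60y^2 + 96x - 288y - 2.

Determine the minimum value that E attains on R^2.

-1063

E(x,y) separates as P(x) + Q(y) − 2, so its minimum is min P + min Q − 2.
P'(x) = 24(x - 2)(x - 1)(x + 2) vanishes at x ∈ {-2, 1, 2}; Q'(y) = 12(y - 3)(y + 2)(y + 4) vanishes at y ∈ {-4, -2, 3}.
Local minima of P (where P''>0): P(-2)=-224, P(2)=32. Local minima of Q: Q(-4)=192, Q(3)=-837.
So the global minimum of E is P(-2) + Q(3) − 2 = -224 − 837 − 2 = -1063, attained at (-2, 3).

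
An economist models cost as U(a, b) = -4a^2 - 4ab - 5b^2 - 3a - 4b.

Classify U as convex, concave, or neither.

U is quadratic, so its Hessian is the constant matrix H = [[-8, -4], [-4, -10]].
det(H) = 64, tr(H) = -18.
det(H) > 0 and tr(H) < 0, so H is negative definite everywhere: concave.

concave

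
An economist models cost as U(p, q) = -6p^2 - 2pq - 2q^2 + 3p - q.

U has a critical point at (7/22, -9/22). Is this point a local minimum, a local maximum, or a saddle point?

The Hessian of U is constant: H = [[-12, -2], [-2, -4]].
det(H) = (-12)·(-4) − (-2)² = 44.
det(H) > 0 and tr(H) = -16 < 0, so H is negative definite and the point is a local maximum.

local maximum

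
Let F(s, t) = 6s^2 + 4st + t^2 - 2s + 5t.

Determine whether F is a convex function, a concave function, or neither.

F is quadratic, so its Hessian is the constant matrix H = [[12, 4], [4, 2]].
det(H) = 8, tr(H) = 14.
det(H) > 0 and tr(H) > 0, so H is positive definite everywhere: convex.

convex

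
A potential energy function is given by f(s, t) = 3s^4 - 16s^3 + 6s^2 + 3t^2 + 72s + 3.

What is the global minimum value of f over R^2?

f(s,t) separates as P(s) + Q(t) + 3, so its minimum is min P + min Q + 3.
P'(s) = 12(s - 3)(s - 2)(s + 1) vanishes at s ∈ {-1, 2, 3}; Q'(t) = 6t vanishes at t ∈ {0}.
Local minima of P (where P''>0): P(-1)=-47, P(3)=81. Local minima of Q: Q(0)=0.
So the global minimum of f is P(-1) + Q(0) + 3 = -47 + 0 + 3 = -44, attained at (-1, 0).

-44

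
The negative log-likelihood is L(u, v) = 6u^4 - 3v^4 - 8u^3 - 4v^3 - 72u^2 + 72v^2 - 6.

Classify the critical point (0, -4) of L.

local maximum

The mixed partial ∂²L/∂u∂v is 0, so the Hessian at any point is diag(L_uu, L_vv) = diag(24(3u^2 - 2u - 6), 12(-3v^2 - 2v + 12)).
At (0, -4): H = diag(-144, -336).
Both eigenvalues are negative, so H is negative definite: a local maximum.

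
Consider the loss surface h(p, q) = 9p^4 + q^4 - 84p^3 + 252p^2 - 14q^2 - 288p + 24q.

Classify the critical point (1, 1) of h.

The mixed partial ∂²h/∂p∂q is 0, so the Hessian at any point is diag(h_pp, h_qq) = diag(36(3p^2 - 14p + 14), 4(3q^2 - 7)).
At (1, 1): H = diag(108, -16).
The eigenvalues have opposite signs, so H is indefinite: a saddle point.

saddle point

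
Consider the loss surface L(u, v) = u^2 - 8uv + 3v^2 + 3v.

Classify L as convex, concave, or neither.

neither

L is quadratic, so its Hessian is the constant matrix H = [[2, -8], [-8, 6]].
det(H) = -52, tr(H) = 8.
det(H) < 0, so H is indefinite: neither convex nor concave.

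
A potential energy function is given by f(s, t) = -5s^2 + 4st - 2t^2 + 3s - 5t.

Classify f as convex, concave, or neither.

f is quadratic, so its Hessian is the constant matrix H = [[-10, 4], [4, -4]].
det(H) = 24, tr(H) = -14.
det(H) > 0 and tr(H) < 0, so H is negative definite everywhere: concave.

concave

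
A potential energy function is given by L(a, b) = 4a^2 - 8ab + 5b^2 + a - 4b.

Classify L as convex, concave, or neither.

L is quadratic, so its Hessian is the constant matrix H = [[8, -8], [-8, 10]].
det(H) = 16, tr(H) = 18.
det(H) > 0 and tr(H) > 0, so H is positive definite everywhere: convex.

convex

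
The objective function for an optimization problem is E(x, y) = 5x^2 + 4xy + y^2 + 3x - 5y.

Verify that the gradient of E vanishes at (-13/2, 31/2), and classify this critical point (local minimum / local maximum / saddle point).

∇E = (10x + 4y + 3, 4x + 2y - 5); substituting (-13/2, 31/2) gives ∇E = (0, 0), so (-13/2, 31/2) is indeed a critical point.
The Hessian of E is constant: H = [[10, 4], [4, 2]].
det(H) = 10·2 − 4² = 4.
det(H) > 0 and tr(H) = 12 > 0, so H is positive definite and the point is a local minimum.

local minimum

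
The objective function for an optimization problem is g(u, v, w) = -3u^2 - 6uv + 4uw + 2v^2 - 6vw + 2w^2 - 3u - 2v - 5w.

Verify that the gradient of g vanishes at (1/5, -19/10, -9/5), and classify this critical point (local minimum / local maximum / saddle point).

∇g = (-6u - 6v + 4w - 3, -6u + 4v - 6w - 2, 4u - 6v + 4w - 5); substituting (1/5, -19/10, -9/5) gives ∇g = (0, 0, 0), so (1/5, -19/10, -9/5) is indeed a critical point.
The Hessian is constant: H = [[-6, -6, 4], [-6, 4, -6], [4, -6, 4]].
Leading principal minors: Δ₁ = -6, Δ₂ = -60, Δ₃ = 200.
The minors fit neither the all-positive nor the alternating-sign pattern, so H is indefinite: a saddle point.

saddle point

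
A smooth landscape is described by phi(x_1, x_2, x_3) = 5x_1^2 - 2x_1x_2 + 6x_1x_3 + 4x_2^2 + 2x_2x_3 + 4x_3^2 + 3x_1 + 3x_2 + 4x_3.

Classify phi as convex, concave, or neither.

phi is quadratic, so its Hessian is the constant matrix H = [[10, -2, 6], [-2, 8, 2], [6, 2, 8]].
Leading principal minors: 10, 76, 232.
All positive ⇒ H ≻ 0 ⇒ convex.

convex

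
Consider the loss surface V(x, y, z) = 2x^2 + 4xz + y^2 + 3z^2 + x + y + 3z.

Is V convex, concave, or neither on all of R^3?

convex

V is quadratic, so its Hessian is the constant matrix H = [[4, 0, 4], [0, 2, 0], [4, 0, 6]].
Leading principal minors: 4, 8, 16.
All positive ⇒ H ≻ 0 ⇒ convex.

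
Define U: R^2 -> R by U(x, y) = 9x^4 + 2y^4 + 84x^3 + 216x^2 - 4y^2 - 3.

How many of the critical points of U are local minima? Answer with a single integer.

4

U separates as a function of x plus a function of y, so ∇U=0 decouples.
∂U/∂x = 36x(x + 3)(x + 4) = 0 at x ∈ {-4, -3, 0}; ∂U/∂y = 8y(y - 1)(y + 1) = 0 at y ∈ {-1, 0, 1}.
The Hessian is diagonal: diag(U_xx, U_yy). Second derivatives: U_xx(-4)=144, U_xx(-3)=-108, U_xx(0)=432; U_yy(-1)=16, U_yy(0)=-8, U_yy(1)=16.
Local minima occur where both diagonal entries positive: (-4, -1), (-4, 1), (0, -1), (0, 1). Count: 4.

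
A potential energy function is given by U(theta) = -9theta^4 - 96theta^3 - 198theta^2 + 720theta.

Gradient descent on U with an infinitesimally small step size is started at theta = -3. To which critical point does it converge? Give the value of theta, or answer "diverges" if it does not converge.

-4

U'(theta) = -36(theta - 1)(theta + 4)(theta + 5), so U'(-3) = 288.
Gradient descent moves in the -U' direction, i.e. theta is decreasing.
The nearest critical point in that direction is theta = -4, where U'' = 180 > 0 (a local minimum). The iterate converges there.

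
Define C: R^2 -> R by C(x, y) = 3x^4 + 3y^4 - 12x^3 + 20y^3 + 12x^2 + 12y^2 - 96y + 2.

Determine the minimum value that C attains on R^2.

C(x,y) separates as P(x) + Q(y) + 2, so its minimum is min P + min Q + 2.
P'(x) = 12x(x - 2)(x - 1) vanishes at x ∈ {0, 1, 2}; Q'(y) = 12(y - 1)(y + 2)(y + 4) vanishes at y ∈ {-4, -2, 1}.
Local minima of P (where P''>0): P(0)=0, P(2)=0. Local minima of Q: Q(-4)=64, Q(1)=-61.
So the global minimum of C is P(0) + Q(1) + 2 = 0 − 61 + 2 = -59, attained at (0, 1).

-59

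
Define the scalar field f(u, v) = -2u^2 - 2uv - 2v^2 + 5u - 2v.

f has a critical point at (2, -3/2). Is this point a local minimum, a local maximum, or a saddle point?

local maximum

The Hessian of f is constant: H = [[-4, -2], [-2, -4]].
det(H) = (-4)·(-4) − (-2)² = 12.
det(H) > 0 and tr(H) = -8 < 0, so H is negative definite and the point is a local maximum.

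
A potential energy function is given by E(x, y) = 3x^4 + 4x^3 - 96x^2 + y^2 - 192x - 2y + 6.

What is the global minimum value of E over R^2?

E(x,y) separates as P(x) + Q(y) + 6, so its minimum is min P + min Q + 6.
P'(x) = 12(x - 4)(x + 1)(x + 4) vanishes at x ∈ {-4, -1, 4}; Q'(y) = 2y - 2 vanishes at y ∈ {1}.
Local minima of P (where P''>0): P(-4)=-256, P(4)=-1280. Local minima of Q: Q(1)=-1.
So the global minimum of E is P(4) + Q(1) + 6 = -1280 − 1 + 6 = -1275, attained at (4, 1).

-1275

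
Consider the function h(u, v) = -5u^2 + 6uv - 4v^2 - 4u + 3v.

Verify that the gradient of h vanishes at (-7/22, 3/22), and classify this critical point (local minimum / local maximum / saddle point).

∇h = (-10u + 6v - 4, 6u - 8v + 3); substituting (-7/22, 3/22) gives ∇h = (0, 0), so (-7/22, 3/22) is indeed a critical point.
The Hessian of h is constant: H = [[-10, 6], [6, -8]].
det(H) = (-10)·(-8) − 6² = 44.
det(H) > 0 and tr(H) = -18 < 0, so H is negative definite and the point is a local maximum.

local maximum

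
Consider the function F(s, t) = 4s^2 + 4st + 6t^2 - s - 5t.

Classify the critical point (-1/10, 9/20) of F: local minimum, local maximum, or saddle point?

local minimum

The Hessian of F is constant: H = [[8, 4], [4, 12]].
det(H) = 8·12 − 4² = 80.
det(H) > 0 and tr(H) = 20 > 0, so H is positive definite and the point is a local minimum.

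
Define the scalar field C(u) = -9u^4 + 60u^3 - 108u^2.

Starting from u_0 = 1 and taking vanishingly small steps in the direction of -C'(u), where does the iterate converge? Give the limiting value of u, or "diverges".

2

C'(u) = -36u(u - 3)(u - 2), so C'(1) = -72.
Gradient descent moves in the -C' direction, i.e. u is increasing.
The nearest critical point in that direction is u = 2, where C'' = 72 > 0 (a local minimum). The iterate converges there.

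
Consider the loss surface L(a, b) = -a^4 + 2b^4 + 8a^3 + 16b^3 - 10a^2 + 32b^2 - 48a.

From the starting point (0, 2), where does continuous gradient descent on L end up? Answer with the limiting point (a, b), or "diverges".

(3, 0)

L is separable, so gradient descent decouples: a follows -∂L/∂a, b follows -∂L/∂b.
∂L/∂a = -4(a - 4)(a - 3)(a + 1); at a=0 this is -48, so a increases.
∂L/∂b = 8b(b + 2)(b + 4); at b=2 this is 384, so b decreases.
a converges to its nearest critical value 3 (a local min of the a-part); b converges to 0. The iterate converges to (3, 0).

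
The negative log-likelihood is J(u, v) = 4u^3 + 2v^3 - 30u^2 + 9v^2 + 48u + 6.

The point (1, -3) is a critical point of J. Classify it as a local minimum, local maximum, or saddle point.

local maximum

The mixed partial ∂²J/∂u∂v is 0, so the Hessian at any point is diag(J_uu, J_vv) = diag(12(2u - 5), 6(2v + 3)).
At (1, -3): H = diag(-36, -18).
Both eigenvalues are negative, so H is negative definite: a local maximum.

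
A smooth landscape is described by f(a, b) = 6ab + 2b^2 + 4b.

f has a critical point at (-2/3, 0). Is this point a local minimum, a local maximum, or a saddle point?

The Hessian of f is constant: H = [[0, 6], [6, 4]].
det(H) = 0·4 − 6² = -36.
Since det(H) < 0, H is indefinite and the critical point is a saddle point.

saddle point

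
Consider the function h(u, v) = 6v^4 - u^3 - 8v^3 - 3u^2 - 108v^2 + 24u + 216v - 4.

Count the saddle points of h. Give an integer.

3

h separates as a function of u plus a function of v, so ∇h=0 decouples.
∂h/∂u = -3(u - 2)(u + 4) = 0 at u ∈ {-4, 2}; ∂h/∂v = 24(v - 3)(v - 1)(v + 3) = 0 at v ∈ {-3, 1, 3}.
The Hessian is diagonal: diag(h_uu, h_vv). Second derivatives: h_uu(-4)=18, h_uu(2)=-18; h_vv(-3)=576, h_vv(1)=-192, h_vv(3)=288.
Saddle points occur where the two diagonal entries have opposite signs: (-4, 1), (2, -3), (2, 3). Count: 3.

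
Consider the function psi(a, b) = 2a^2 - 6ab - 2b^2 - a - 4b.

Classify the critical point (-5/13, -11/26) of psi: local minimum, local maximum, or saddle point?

saddle point

The Hessian of psi is constant: H = [[4, -6], [-6, -4]].
det(H) = 4·(-4) − (-6)² = -52.
Since det(H) < 0, H is indefinite and the critical point is a saddle point.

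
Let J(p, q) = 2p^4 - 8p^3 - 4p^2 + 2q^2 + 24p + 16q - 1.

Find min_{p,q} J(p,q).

-51

J(p,q) separates as A(p) + B(q) − 1, so its minimum is min A + min B − 1.
A'(p) = 8(p - 3)(p - 1)(p + 1) vanishes at p ∈ {-1, 1, 3}; B'(q) = 4q + 16 vanishes at q ∈ {-4}.
Local minima of A (where A''>0): A(-1)=-18, A(3)=-18. Local minima of B: B(-4)=-32.
So the global minimum of J is A(-1) + B(-4) − 1 = -18 − 32 − 1 = -51, attained at (-1, -4).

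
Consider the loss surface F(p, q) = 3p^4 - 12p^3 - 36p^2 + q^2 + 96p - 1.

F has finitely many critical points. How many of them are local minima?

2

F separates as a function of p plus a function of q, so ∇F=0 decouples.
∂F/∂p = 12(p - 4)(p - 1)(p + 2) = 0 at p ∈ {-2, 1, 4}; ∂F/∂q = 2q = 0 at q ∈ {0}.
The Hessian is diagonal: diag(F_pp, F_qq). Second derivatives: F_pp(-2)=216, F_pp(1)=-108, F_pp(4)=216; F_qq(0)=2.
Local minima occur where both diagonal entries positive: (-2, 0), (4, 0). Count: 2.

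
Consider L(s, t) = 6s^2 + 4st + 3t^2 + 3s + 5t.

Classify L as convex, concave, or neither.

L is quadratic, so its Hessian is the constant matrix H = [[12, 4], [4, 6]].
det(H) = 56, tr(H) = 18.
det(H) > 0 and tr(H) > 0, so H is positive definite everywhere: convex.

convex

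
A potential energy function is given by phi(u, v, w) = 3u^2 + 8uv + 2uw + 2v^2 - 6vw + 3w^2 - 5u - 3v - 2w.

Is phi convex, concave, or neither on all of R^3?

phi is quadratic, so its Hessian is the constant matrix H = [[6, 8, 2], [8, 4, -6], [2, -6, 6]].
Leading principal minors: 6, -40, -664.
Neither pattern holds ⇒ H is indefinite ⇒ neither convex nor concave.

neither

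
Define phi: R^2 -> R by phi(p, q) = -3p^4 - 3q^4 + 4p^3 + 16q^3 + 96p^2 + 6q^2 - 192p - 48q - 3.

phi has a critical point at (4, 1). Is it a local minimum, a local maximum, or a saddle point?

The mixed partial ∂²phi/∂p∂q is 0, so the Hessian at any point is diag(phi_pp, phi_qq) = diag(12(-3p^2 + 2p + 16), 12(-3q^2 + 8q + 1)).
At (4, 1): H = diag(-288, 72).
The eigenvalues have opposite signs, so H is indefinite: a saddle point.

saddle point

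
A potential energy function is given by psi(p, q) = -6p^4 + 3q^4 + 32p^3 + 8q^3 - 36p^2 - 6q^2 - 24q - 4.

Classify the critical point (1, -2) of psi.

local minimum

The mixed partial ∂²psi/∂p∂q is 0, so the Hessian at any point is diag(psi_pp, psi_qq) = diag(24(-3p^2 + 8p - 3), 12(3q^2 + 4q - 1)).
At (1, -2): H = diag(48, 36).
Both eigenvalues are positive, so H is positive definite: a local minimum.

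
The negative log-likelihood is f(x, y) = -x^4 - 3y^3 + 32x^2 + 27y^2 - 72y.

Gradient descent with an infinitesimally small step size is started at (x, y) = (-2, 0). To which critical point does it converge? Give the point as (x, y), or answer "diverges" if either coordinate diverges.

(0, 2)

f is separable, so gradient descent decouples: x follows -∂f/∂x, y follows -∂f/∂y.
∂f/∂x = -4x(x - 4)(x + 4); at x=-2 this is -96, so x increases.
∂f/∂y = -9(y - 4)(y - 2); at y=0 this is -72, so y increases.
x converges to its nearest critical value 0 (a local min of the x-part); y converges to 2. The iterate converges to (0, 2).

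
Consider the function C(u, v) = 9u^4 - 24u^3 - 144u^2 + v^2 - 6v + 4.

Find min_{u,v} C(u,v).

-1541

C(u,v) separates as P(u) + Q(v) + 4, so its minimum is min P + min Q + 4.
P'(u) = 36u(u - 4)(u + 2) vanishes at u ∈ {-2, 0, 4}; Q'(v) = 2v - 6 vanishes at v ∈ {3}.
Local minima of P (where P''>0): P(-2)=-240, P(4)=-1536. Local minima of Q: Q(3)=-9.
So the global minimum of C is P(4) + Q(3) + 4 = -1536 − 9 + 4 = -1541, attained at (4, 3).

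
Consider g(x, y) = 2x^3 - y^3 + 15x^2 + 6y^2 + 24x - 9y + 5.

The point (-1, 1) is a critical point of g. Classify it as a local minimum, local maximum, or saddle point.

local minimum

The mixed partial ∂²g/∂x∂y is 0, so the Hessian at any point is diag(g_xx, g_yy) = diag(6(2x + 5), 6(-y + 2)).
At (-1, 1): H = diag(18, 6).
Both eigenvalues are positive, so H is positive definite: a local minimum.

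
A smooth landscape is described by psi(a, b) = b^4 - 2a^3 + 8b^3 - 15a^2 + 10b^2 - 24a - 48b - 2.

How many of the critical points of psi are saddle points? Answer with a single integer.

psi separates as a function of a plus a function of b, so ∇psi=0 decouples.
∂psi/∂a = -6(a + 1)(a + 4) = 0 at a ∈ {-4, -1}; ∂psi/∂b = 4(b - 1)(b + 3)(b + 4) = 0 at b ∈ {-4, -3, 1}.
The Hessian is diagonal: diag(psi_aa, psi_bb). Second derivatives: psi_aa(-4)=18, psi_aa(-1)=-18; psi_bb(-4)=20, psi_bb(-3)=-16, psi_bb(1)=80.
Saddle points occur where the two diagonal entries have opposite signs: (-4, -3), (-1, -4), (-1, 1). Count: 3.

3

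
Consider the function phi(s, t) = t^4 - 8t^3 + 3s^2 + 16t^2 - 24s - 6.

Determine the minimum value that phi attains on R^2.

-54

phi(s,t) separates as P(s) + Q(t) − 6, so its minimum is min P + min Q − 6.
P'(s) = 6s - 24 vanishes at s ∈ {4}; Q'(t) = 4t(t - 4)(t - 2) vanishes at t ∈ {0, 2, 4}.
Local minima of P (where P''>0): P(4)=-48. Local minima of Q: Q(0)=0, Q(4)=0.
So the global minimum of phi is P(4) + Q(0) − 6 = -48 + 0 − 6 = -54, attained at (4, 0).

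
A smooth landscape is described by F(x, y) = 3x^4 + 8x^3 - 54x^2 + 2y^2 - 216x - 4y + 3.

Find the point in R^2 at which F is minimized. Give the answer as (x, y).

F(x,y) separates as P(x) + Q(y) + 3, so its minimum is min P + min Q + 3.
P'(x) = 12(x - 3)(x + 2)(x + 3) vanishes at x ∈ {-3, -2, 3}; Q'(y) = 4y - 4 vanishes at y ∈ {1}.
Local minima of P (where P''>0): P(-3)=189, P(3)=-675. Local minima of Q: Q(1)=-2.
So the global minimum of F is P(3) + Q(1) + 3 = -675 − 2 + 3 = -674, attained at (3, 1).

(3, 1)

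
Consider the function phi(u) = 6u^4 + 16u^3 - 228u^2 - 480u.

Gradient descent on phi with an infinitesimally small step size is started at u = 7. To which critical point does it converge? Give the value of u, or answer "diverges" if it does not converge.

phi'(u) = 24(u - 4)(u + 1)(u + 5), so phi'(7) = 6912.
Gradient descent moves in the -phi' direction, i.e. u is decreasing.
The nearest critical point in that direction is u = 4, where phi'' = 1080 > 0 (a local minimum). The iterate converges there.

4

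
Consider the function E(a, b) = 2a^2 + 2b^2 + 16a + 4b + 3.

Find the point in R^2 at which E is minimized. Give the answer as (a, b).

E(a,b) separates as P(a) + Q(b) + 3, so its minimum is min P + min Q + 3.
P'(a) = 4a + 16 vanishes at a ∈ {-4}; Q'(b) = 4b + 4 vanishes at b ∈ {-1}.
Local minima of P (where P''>0): P(-4)=-32. Local minima of Q: Q(-1)=-2.
So the global minimum of E is P(-4) + Q(-1) + 3 = -32 − 2 + 3 = -31, attained at (-4, -1).

(-4, -1)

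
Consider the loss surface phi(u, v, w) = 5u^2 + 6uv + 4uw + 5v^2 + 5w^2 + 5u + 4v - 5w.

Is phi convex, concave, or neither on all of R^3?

convex

phi is quadratic, so its Hessian is the constant matrix H = [[10, 6, 4], [6, 10, 0], [4, 0, 10]].
Leading principal minors: 10, 64, 480.
All positive ⇒ H ≻ 0 ⇒ convex.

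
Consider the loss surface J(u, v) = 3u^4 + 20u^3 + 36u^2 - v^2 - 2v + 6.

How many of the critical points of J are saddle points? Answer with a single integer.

J separates as a function of u plus a function of v, so ∇J=0 decouples.
∂J/∂u = 12u(u + 2)(u + 3) = 0 at u ∈ {-3, -2, 0}; ∂J/∂v = -2(v + 1) = 0 at v ∈ {-1}.
The Hessian is diagonal: diag(J_uu, J_vv). Second derivatives: J_uu(-3)=36, J_uu(-2)=-24, J_uu(0)=72; J_vv(-1)=-2.
Saddle points occur where the two diagonal entries have opposite signs: (-3, -1), (0, -1). Count: 2.

2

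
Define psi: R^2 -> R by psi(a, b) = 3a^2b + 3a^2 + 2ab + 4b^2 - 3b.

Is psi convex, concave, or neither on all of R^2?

The term 3a^2b is cubic, so the Hessian is not constant.
∂²psi/∂a² = 6b + 6, which takes both signs as b varies (negative for sufficiently negative b). A diagonal entry of the Hessian changing sign means the Hessian is neither positive- nor negative-semidefinite on all of R^2.

neither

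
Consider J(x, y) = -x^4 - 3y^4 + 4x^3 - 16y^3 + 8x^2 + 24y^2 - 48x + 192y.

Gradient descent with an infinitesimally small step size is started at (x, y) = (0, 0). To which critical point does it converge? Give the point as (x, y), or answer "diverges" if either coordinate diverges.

J is separable, so gradient descent decouples: x follows -∂J/∂x, y follows -∂J/∂y.
∂J/∂x = -4(x - 3)(x - 2)(x + 2); at x=0 this is -48, so x increases.
∂J/∂y = -12(y - 2)(y + 2)(y + 4); at y=0 this is 192, so y decreases.
x converges to its nearest critical value 2 (a local min of the x-part); y converges to -2. The iterate converges to (2, -2).

(2, -2)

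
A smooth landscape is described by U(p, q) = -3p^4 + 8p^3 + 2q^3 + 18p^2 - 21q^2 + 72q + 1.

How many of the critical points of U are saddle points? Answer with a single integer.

3

U separates as a function of p plus a function of q, so ∇U=0 decouples.
∂U/∂p = -12p(p - 3)(p + 1) = 0 at p ∈ {-1, 0, 3}; ∂U/∂q = 6(q - 4)(q - 3) = 0 at q ∈ {3, 4}.
The Hessian is diagonal: diag(U_pp, U_qq). Second derivatives: U_pp(-1)=-48, U_pp(0)=36, U_pp(3)=-144; U_qq(3)=-6, U_qq(4)=6.
Saddle points occur where the two diagonal entries have opposite signs: (-1, 4), (0, 3), (3, 4). Count: 3.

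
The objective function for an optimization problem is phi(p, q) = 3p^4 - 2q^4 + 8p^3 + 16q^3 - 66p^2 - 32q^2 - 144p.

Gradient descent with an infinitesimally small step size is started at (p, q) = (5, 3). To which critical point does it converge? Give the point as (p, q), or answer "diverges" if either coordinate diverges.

(3, 2)

phi is separable, so gradient descent decouples: p follows -∂phi/∂p, q follows -∂phi/∂q.
∂phi/∂p = 12(p - 3)(p + 1)(p + 4); at p=5 this is 1296, so p decreases.
∂phi/∂q = -8q(q - 4)(q - 2); at q=3 this is 24, so q decreases.
p converges to its nearest critical value 3 (a local min of the p-part); q converges to 2. The iterate converges to (3, 2).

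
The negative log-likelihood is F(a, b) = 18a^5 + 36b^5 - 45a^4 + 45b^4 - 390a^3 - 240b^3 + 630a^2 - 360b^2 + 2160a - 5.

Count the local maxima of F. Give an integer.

F separates as a function of a plus a function of b, so ∇F=0 decouples.
∂F/∂a = 90(a - 4)(a - 2)(a + 1)(a + 3) = 0 at a ∈ {-3, -1, 2, 4}; ∂F/∂b = 180b(b - 2)(b + 1)(b + 2) = 0 at b ∈ {-2, -1, 0, 2}.
The Hessian is diagonal: diag(F_aa, F_bb). Second derivatives: F_aa(-3)=-6300, F_aa(-1)=2700, F_aa(2)=-2700, F_aa(4)=6300; F_bb(-2)=-1440, F_bb(-1)=540, F_bb(0)=-720, F_bb(2)=4320.
Local maxima occur where both diagonal entries negative: (-3, -2), (-3, 0), (2, -2), (2, 0). Count: 4.

4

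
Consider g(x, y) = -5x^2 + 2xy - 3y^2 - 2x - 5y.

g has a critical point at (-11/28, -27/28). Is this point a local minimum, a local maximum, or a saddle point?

local maximum

The Hessian of g is constant: H = [[-10, 2], [2, -6]].
det(H) = (-10)·(-6) − 2² = 56.
det(H) > 0 and tr(H) = -16 < 0, so H is negative definite and the point is a local maximum.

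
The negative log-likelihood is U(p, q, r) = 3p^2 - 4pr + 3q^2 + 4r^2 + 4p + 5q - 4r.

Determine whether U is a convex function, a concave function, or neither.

U is quadratic, so its Hessian is the constant matrix H = [[6, 0, -4], [0, 6, 0], [-4, 0, 8]].
Leading principal minors: 6, 36, 192.
All positive ⇒ H ≻ 0 ⇒ convex.

convex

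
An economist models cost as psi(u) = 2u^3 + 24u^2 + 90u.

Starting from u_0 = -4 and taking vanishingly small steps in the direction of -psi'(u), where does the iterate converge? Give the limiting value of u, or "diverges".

psi'(u) = 6(u + 3)(u + 5), so psi'(-4) = -6.
Gradient descent moves in the -psi' direction, i.e. u is increasing.
The nearest critical point in that direction is u = -3, where psi'' = 12 > 0 (a local minimum). The iterate converges there.

-3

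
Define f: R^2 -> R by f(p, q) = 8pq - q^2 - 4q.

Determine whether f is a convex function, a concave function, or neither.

neither

f is quadratic, so its Hessian is the constant matrix H = [[0, 8], [8, -2]].
det(H) = -64, tr(H) = -2.
det(H) < 0, so H is indefinite: neither convex nor concave.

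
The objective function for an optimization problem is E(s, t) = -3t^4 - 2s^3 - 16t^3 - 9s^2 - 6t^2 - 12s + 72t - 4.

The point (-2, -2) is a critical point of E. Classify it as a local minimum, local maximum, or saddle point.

local minimum

The mixed partial ∂²E/∂s∂t is 0, so the Hessian at any point is diag(E_ss, E_tt) = diag(-6(2s + 3), -12(3t^2 + 8t + 1)).
At (-2, -2): H = diag(6, 36).
Both eigenvalues are positive, so H is positive definite: a local minimum.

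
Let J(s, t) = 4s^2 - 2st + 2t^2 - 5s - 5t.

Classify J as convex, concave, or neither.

convex

J is quadratic, so its Hessian is the constant matrix H = [[8, -2], [-2, 4]].
det(H) = 28, tr(H) = 12.
det(H) > 0 and tr(H) > 0, so H is positive definite everywhere: convex.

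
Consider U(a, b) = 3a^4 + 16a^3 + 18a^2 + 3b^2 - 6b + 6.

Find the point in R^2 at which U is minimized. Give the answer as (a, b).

(-3, 1)

U(a,b) separates as P(a) + Q(b) + 6, so its minimum is min P + min Q + 6.
P'(a) = 12a(a + 1)(a + 3) vanishes at a ∈ {-3, -1, 0}; Q'(b) = 6b - 6 vanishes at b ∈ {1}.
Local minima of P (where P''>0): P(-3)=-27, P(0)=0. Local minima of Q: Q(1)=-3.
So the global minimum of U is P(-3) + Q(1) + 6 = -27 − 3 + 6 = -24, attained at (-3, 1).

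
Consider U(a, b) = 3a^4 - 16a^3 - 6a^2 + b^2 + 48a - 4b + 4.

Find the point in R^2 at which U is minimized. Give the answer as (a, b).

U(a,b) separates as P(a) + Q(b) + 4, so its minimum is min P + min Q + 4.
P'(a) = 12(a - 4)(a - 1)(a + 1) vanishes at a ∈ {-1, 1, 4}; Q'(b) = 2b - 4 vanishes at b ∈ {2}.
Local minima of P (where P''>0): P(-1)=-35, P(4)=-160. Local minima of Q: Q(2)=-4.
So the global minimum of U is P(4) + Q(2) + 4 = -160 − 4 + 4 = -160, attained at (4, 2).

(4, 2)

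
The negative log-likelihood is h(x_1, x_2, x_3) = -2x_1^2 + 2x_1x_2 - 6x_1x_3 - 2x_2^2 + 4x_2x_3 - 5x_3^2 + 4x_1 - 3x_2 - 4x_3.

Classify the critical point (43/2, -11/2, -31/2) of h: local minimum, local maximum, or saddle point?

The Hessian is constant: H = [[-4, 2, -6], [2, -4, 4], [-6, 4, -10]].
Leading principal minors: Δ₁ = -4, Δ₂ = 12, Δ₃ = -8.
The minors alternate sign starting negative (−, +, −), so H is negative definite: a local maximum.

local maximum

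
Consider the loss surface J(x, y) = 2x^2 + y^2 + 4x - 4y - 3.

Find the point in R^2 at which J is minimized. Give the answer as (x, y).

(-1, 2)

J(x,y) separates as P(x) + Q(y) − 3, so its minimum is min P + min Q − 3.
P'(x) = 4x + 4 vanishes at x ∈ {-1}; Q'(y) = 2y - 4 vanishes at y ∈ {2}.
Local minima of P (where P''>0): P(-1)=-2. Local minima of Q: Q(2)=-4.
So the global minimum of J is P(-1) + Q(2) − 3 = -2 − 4 − 3 = -9, attained at (-1, 2).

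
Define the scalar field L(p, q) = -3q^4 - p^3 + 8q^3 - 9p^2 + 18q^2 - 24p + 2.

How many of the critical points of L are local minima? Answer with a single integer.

L separates as a function of p plus a function of q, so ∇L=0 decouples.
∂L/∂p = -3(p + 2)(p + 4) = 0 at p ∈ {-4, -2}; ∂L/∂q = -12q(q - 3)(q + 1) = 0 at q ∈ {-1, 0, 3}.
The Hessian is diagonal: diag(L_pp, L_qq). Second derivatives: L_pp(-4)=6, L_pp(-2)=-6; L_qq(-1)=-48, L_qq(0)=36, L_qq(3)=-144.
Local minima occur where both diagonal entries positive: (-4, 0). Count: 1.

1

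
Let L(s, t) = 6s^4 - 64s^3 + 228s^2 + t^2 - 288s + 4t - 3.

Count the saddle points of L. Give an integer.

1

L separates as a function of s plus a function of t, so ∇L=0 decouples.
∂L/∂s = 24(s - 4)(s - 3)(s - 1) = 0 at s ∈ {1, 3, 4}; ∂L/∂t = 2(t + 2) = 0 at t ∈ {-2}.
The Hessian is diagonal: diag(L_ss, L_tt). Second derivatives: L_ss(1)=144, L_ss(3)=-48, L_ss(4)=72; L_tt(-2)=2.
Saddle points occur where the two diagonal entries have opposite signs: (3, -2). Count: 1.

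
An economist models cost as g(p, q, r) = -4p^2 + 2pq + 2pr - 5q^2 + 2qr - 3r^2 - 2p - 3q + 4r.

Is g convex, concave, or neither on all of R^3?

g is quadratic, so its Hessian is the constant matrix H = [[-8, 2, 2], [2, -10, 2], [2, 2, -6]].
Leading principal minors: -8, 76, -368.
Signs alternate −, +, − ⇒ H ≺ 0 ⇒ concave.

concave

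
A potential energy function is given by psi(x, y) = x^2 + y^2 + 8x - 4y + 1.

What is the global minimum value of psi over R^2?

psi(x,y) separates as P(x) + Q(y) + 1, so its minimum is min P + min Q + 1.
P'(x) = 2x + 8 vanishes at x ∈ {-4}; Q'(y) = 2y - 4 vanishes at y ∈ {2}.
Local minima of P (where P''>0): P(-4)=-16. Local minima of Q: Q(2)=-4.
So the global minimum of psi is P(-4) + Q(2) + 1 = -16 − 4 + 1 = -19, attained at (-4, 2).

-19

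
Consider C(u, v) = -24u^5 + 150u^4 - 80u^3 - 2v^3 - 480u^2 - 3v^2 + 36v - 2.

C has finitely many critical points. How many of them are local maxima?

C separates as a function of u plus a function of v, so ∇C=0 decouples.
∂C/∂u = -120u(u - 4)(u - 2)(u + 1) = 0 at u ∈ {-1, 0, 2, 4}; ∂C/∂v = -6(v - 2)(v + 3) = 0 at v ∈ {-3, 2}.
The Hessian is diagonal: diag(C_uu, C_vv). Second derivatives: C_uu(-1)=1800, C_uu(0)=-960, C_uu(2)=1440, C_uu(4)=-4800; C_vv(-3)=30, C_vv(2)=-30.
Local maxima occur where both diagonal entries negative: (0, 2), (4, 2). Count: 2.

2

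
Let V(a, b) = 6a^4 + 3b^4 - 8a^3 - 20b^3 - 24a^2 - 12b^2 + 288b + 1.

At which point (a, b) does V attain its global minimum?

(2, -2)

V(a,b) separates as P(a) + Q(b) + 1, so its minimum is min P + min Q + 1.
P'(a) = 24a(a - 2)(a + 1) vanishes at a ∈ {-1, 0, 2}; Q'(b) = 12(b - 4)(b - 3)(b + 2) vanishes at b ∈ {-2, 3, 4}.
Local minima of P (where P''>0): P(-1)=-10, P(2)=-64. Local minima of Q: Q(-2)=-416, Q(4)=448.
So the global minimum of V is P(2) + Q(-2) + 1 = -64 − 416 + 1 = -479, attained at (2, -2).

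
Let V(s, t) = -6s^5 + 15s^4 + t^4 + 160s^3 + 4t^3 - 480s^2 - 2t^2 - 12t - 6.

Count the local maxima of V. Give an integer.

2

V separates as a function of s plus a function of t, so ∇V=0 decouples.
∂V/∂s = -30s(s - 4)(s - 2)(s + 4) = 0 at s ∈ {-4, 0, 2, 4}; ∂V/∂t = 4(t - 1)(t + 1)(t + 3) = 0 at t ∈ {-3, -1, 1}.
The Hessian is diagonal: diag(V_ss, V_tt). Second derivatives: V_ss(-4)=5760, V_ss(0)=-960, V_ss(2)=720, V_ss(4)=-1920; V_tt(-3)=32, V_tt(-1)=-16, V_tt(1)=32.
Local maxima occur where both diagonal entries negative: (0, -1), (4, -1). Count: 2.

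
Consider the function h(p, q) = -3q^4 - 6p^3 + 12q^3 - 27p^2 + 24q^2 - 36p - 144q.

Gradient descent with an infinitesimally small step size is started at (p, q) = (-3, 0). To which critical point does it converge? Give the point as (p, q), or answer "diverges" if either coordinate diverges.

h is separable, so gradient descent decouples: p follows -∂h/∂p, q follows -∂h/∂q.
∂h/∂p = -18(p + 1)(p + 2); at p=-3 this is -36, so p increases.
∂h/∂q = -12(q - 3)(q - 2)(q + 2); at q=0 this is -144, so q increases.
p converges to its nearest critical value -2 (a local min of the p-part); q converges to 2. The iterate converges to (-2, 2).

(-2, 2)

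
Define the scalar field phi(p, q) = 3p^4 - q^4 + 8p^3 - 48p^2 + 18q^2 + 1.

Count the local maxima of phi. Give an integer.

2

phi separates as a function of p plus a function of q, so ∇phi=0 decouples.
∂phi/∂p = 12p(p - 2)(p + 4) = 0 at p ∈ {-4, 0, 2}; ∂phi/∂q = -4q(q - 3)(q + 3) = 0 at q ∈ {-3, 0, 3}.
The Hessian is diagonal: diag(phi_pp, phi_qq). Second derivatives: phi_pp(-4)=288, phi_pp(0)=-96, phi_pp(2)=144; phi_qq(-3)=-72, phi_qq(0)=36, phi_qq(3)=-72.
Local maxima occur where both diagonal entries negative: (0, -3), (0, 3). Count: 2.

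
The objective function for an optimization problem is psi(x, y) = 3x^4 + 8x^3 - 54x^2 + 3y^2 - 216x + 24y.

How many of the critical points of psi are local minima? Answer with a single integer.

2

psi separates as a function of x plus a function of y, so ∇psi=0 decouples.
∂psi/∂x = 12(x - 3)(x + 2)(x + 3) = 0 at x ∈ {-3, -2, 3}; ∂psi/∂y = 6(y + 4) = 0 at y ∈ {-4}.
The Hessian is diagonal: diag(psi_xx, psi_yy). Second derivatives: psi_xx(-3)=72, psi_xx(-2)=-60, psi_xx(3)=360; psi_yy(-4)=6.
Local minima occur where both diagonal entries positive: (-3, -4), (3, -4). Count: 2.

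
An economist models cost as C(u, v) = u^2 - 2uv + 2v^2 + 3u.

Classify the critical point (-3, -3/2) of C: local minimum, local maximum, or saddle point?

The Hessian of C is constant: H = [[2, -2], [-2, 4]].
det(H) = 2·4 − (-2)² = 4.
det(H) > 0 and tr(H) = 6 > 0, so H is positive definite and the point is a local minimum.

local minimum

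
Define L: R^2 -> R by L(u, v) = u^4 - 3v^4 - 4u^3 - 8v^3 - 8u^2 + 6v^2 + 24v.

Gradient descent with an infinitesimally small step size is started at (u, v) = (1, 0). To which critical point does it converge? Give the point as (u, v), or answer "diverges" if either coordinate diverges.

(4, -1)

L is separable, so gradient descent decouples: u follows -∂L/∂u, v follows -∂L/∂v.
∂L/∂u = 4u(u - 4)(u + 1); at u=1 this is -24, so u increases.
∂L/∂v = -12(v - 1)(v + 1)(v + 2); at v=0 this is 24, so v decreases.
u converges to its nearest critical value 4 (a local min of the u-part); v converges to -1. The iterate converges to (4, -1).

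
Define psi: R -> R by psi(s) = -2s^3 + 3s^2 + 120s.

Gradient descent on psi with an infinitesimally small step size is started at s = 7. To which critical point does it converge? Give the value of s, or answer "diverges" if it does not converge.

psi'(s) = -6(s - 5)(s + 4), so psi'(7) = -132.
Gradient descent moves in the -psi' direction, i.e. s is increasing.
There is no critical point above s=7, and psi' keeps the same sign, so the iterate runs off to +∞.

diverges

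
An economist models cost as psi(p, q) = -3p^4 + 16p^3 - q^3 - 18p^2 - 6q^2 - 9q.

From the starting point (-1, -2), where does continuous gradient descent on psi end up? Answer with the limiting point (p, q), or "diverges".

psi is separable, so gradient descent decouples: p follows -∂psi/∂p, q follows -∂psi/∂q.
∂psi/∂p = -12p(p - 3)(p - 1); at p=-1 this is 96, so p decreases.
∂psi/∂q = -3(q + 1)(q + 3); at q=-2 this is 3, so q decreases.
The p-coordinate has no critical point in that direction and runs off to infinity.

diverges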